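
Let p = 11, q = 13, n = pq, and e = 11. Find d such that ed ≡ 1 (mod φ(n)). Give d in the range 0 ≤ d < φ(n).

φ(n) = (p−1)(q−1) = 10·12 = 120.
Need d with 11·d ≡ 1 (mod 120). Apply the extended Euclidean algorithm:
120 = 10·11 + 10
11 = 1·10 + 1
10 = 10·1 + 0
Back-substitute:
1 = 11 − 10
1 = −120 + 11·11
So 11·11 ≡ 1 (mod 120), hence d = 11.

11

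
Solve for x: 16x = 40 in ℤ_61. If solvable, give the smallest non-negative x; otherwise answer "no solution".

First find gcd(16, 61):
61 = 3·16 + 13
16 = 1·13 + 3
13 = 4·3 + 1
3 = 3·1 + 0
gcd = 1, so a unique solution mod 61 exists.
Back-substitute for the Bézout coefficients:
1 = 13 − 4·3
1 = −4·16 + 5·13
1 = 5·61 − 19·16
So 16·(-19) ≡ 1 (mod 61), giving 16⁻¹ ≡ 42.
x ≡ 16⁻¹·40 ≡ 42·40 ≡ 33 (mod 61).

33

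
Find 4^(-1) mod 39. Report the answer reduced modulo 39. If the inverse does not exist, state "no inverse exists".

Extended Euclidean algorithm:
39 = 9×4 + 3
4 = 1×3 + 1
3 = 3×1 + 0
The gcd is 1. Working backward:
1 = 4 − 3
1 = −39 + 10·4
So 4·10 ≡ 1 (mod 39).

10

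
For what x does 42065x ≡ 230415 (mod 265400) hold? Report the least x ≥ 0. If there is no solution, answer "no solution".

First find gcd(42065, 265400):
265400 = 6×42065 + 13010
42065 = 3×13010 + 3035
13010 = 4×3035 + 870
3035 = 3×870 + 425
870 = 2×425 + 20
425 = 21×20 + 5
20 = 4×5 + 0
gcd = 5 and 5 | 230415, so solutions exist. Divide through by 5: 8413x ≡ 46083 (mod 53080).
Now find 8413⁻¹ mod 53080:
53080 = 6*8413 + 2602
8413 = 3*2602 + 607
2602 = 4*607 + 174
607 = 3*174 + 85
174 = 2*85 + 4
85 = 21*4 + 1
4 = 4*1 + 0
Back-substitute:
1 = 85 − 21·4
1 = −21·174 + 43·85
1 = 43·607 − 150·174
1 = −150·2602 + 643·607
1 = 643·8413 − 2079·2602
1 = −2079·53080 + 13117·8413
So 8413⁻¹ ≡ 13117 (mod 53080).
Then x ≡ 13117·46083 ≡ 48751 (mod 53080); the smallest non-negative solution is x = 48751.

48751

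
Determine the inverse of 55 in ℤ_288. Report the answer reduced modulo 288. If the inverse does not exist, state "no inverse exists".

gcd(288, 55) by repeated division:
288 = 5*55 + 13
55 = 4*13 + 3
13 = 4*3 + 1
3 = 3*1 + 0
Since gcd(55, 288) = 1, back-substitute to write 1 as a combination:
1 = 13 − 4·3
1 = −4·55 + 17·13
1 = 17·288 − 89·55
Thus 55·(-89) ≡ 1 (mod 288); reducing, -89 mod 288 = 199.

199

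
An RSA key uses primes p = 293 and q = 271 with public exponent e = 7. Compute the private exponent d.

φ(n) = (p−1)(q−1) = 292·270 = 78840.
Need d with 7·d ≡ 1 (mod 78840). Apply the extended Euclidean algorithm:
78840 = 11262·7 + 6
7 = 1·6 + 1
6 = 6·1 + 0
Back-substitute:
1 = 7 − 6
1 = −78840 + 11263·7
So 7·11263 ≡ 1 (mod 78840), hence d = 11263.

11263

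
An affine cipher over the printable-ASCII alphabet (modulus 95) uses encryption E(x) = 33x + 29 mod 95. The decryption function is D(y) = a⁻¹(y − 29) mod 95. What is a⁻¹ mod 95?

72

Run Euclid on (95, 33):
95 = 2·33 + 29
33 = 1·29 + 4
29 = 7·4 + 1
4 = 4·1 + 0
The gcd is 1. Working backward:
1 = 29 − 7·4
1 = −7·33 + 8·29
1 = 8·95 − 23·33
Thus 33·(-23) ≡ 1 (mod 95); reducing, -23 mod 95 = 72.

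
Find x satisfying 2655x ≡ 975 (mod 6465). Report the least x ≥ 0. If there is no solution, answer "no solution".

First find gcd(2655, 6465):
6465 = 2·2655 + 1155
2655 = 2·1155 + 345
1155 = 3·345 + 120
345 = 2·120 + 105
120 = 1·105 + 15
105 = 7·15 + 0
gcd = 15 and 15 | 975, so solutions exist. Divide through by 15: 177x ≡ 65 (mod 431).
Now find 177⁻¹ mod 431:
431 = 2*177 + 77
177 = 2*77 + 23
77 = 3*23 + 8
23 = 2*8 + 7
8 = 1*7 + 1
7 = 7*1 + 0
Back-substitute:
1 = 8 − 7
1 = −23 + 3·8
1 = 3·77 − 10·23
1 = −10·177 + 23·77
1 = 23·431 − 56·177
So 177·(-56) ≡ 1 (mod 431), i.e. 177⁻¹ ≡ 375.
Then x ≡ 375·65 ≡ 239 (mod 431); the smallest non-negative solution is x = 239.

239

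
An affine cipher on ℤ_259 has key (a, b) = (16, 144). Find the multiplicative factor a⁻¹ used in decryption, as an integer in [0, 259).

81

Run Euclid on (259, 16):
259 = 16*16 + 3
16 = 5*3 + 1
3 = 3*1 + 0
Since gcd(16, 259) = 1, back-substitute to write 1 as a combination:
1 = 16 − 5·3
1 = −5·259 + 81·16
So 16·81 ≡ 1 (mod 259).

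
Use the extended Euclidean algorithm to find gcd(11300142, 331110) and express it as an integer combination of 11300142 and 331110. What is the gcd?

6

Apply Euclid's algorithm to 11300142 and 331110:
11300142 = 34·331110 + 42402
331110 = 7·42402 + 34296
42402 = 1·34296 + 8106
34296 = 4·8106 + 1872
8106 = 4·1872 + 618
1872 = 3·618 + 18
618 = 34·18 + 6
18 = 3·6 + 0
gcd(11300142, 331110) = 6.
Express as a combination:
6 = 618 − 34·18
6 = −34·1872 + 103·618
6 = 103·8106 − 446·1872
6 = −446·34296 + 1887·8106
6 = 1887·42402 − 2333·34296
6 = −2333·331110 + 18218·42402
6 = 18218·11300142 − 621745·331110
So 6 = (18218)·11300142 + (-621745)·331110.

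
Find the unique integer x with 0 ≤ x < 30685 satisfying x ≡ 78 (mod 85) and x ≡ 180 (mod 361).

24728

Write x = 78 + 85·k. Then 85·k ≡ 180 − 78 ≡ 102 (mod 361).
Need 85⁻¹ mod 361. Extended Euclid on (361, 85):
361 = 4·85 + 21
85 = 4·21 + 1
21 = 21·1 + 0
Back-substitute:
1 = 85 − 4·21
1 = −4·361 + 17·85
85⁻¹ ≡ 17 (mod 361), so k ≡ 17·102 ≡ 290 (mod 361).
x = 78 + 85·290 = 24728.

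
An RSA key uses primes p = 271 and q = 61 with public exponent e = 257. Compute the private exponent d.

3593

φ(n) = (p−1)(q−1) = 270·60 = 16200.
Need d with 257·d ≡ 1 (mod 16200). Apply the extended Euclidean algorithm:
16200 = 63*257 + 9
257 = 28*9 + 5
9 = 1*5 + 4
5 = 1*4 + 1
4 = 4*1 + 0
Back-substitute:
1 = 5 − 4
1 = −9 + 2·5
1 = 2·257 − 57·9
1 = −57·16200 + 3593·257
So 257·3593 ≡ 1 (mod 16200), hence d = 3593.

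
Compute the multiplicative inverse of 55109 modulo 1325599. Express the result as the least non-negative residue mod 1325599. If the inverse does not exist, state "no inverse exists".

1290937

Apply the Euclidean algorithm to 1325599 and 55109:
1325599 = 24×55109 + 2983
55109 = 18×2983 + 1415
2983 = 2×1415 + 153
1415 = 9×153 + 38
153 = 4×38 + 1
38 = 38×1 + 0
Since gcd(55109, 1325599) = 1, back-substitute to write 1 as a combination:
1 = 153 − 4·38
1 = −4·1415 + 37·153
1 = 37·2983 − 78·1415
1 = −78·55109 + 1441·2983
1 = 1441·1325599 − 34662·55109
Thus 55109·(-34662) ≡ 1 (mod 1325599); reducing, -34662 mod 1325599 = 1290937.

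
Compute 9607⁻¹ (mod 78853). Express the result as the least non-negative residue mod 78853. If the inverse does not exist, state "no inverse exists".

11056

gcd(78853, 9607) by repeated division:
78853 = 8×9607 + 1997
9607 = 4×1997 + 1619
1997 = 1×1619 + 378
1619 = 4×378 + 107
378 = 3×107 + 57
107 = 1×57 + 50
57 = 1×50 + 7
50 = 7×7 + 1
7 = 7×1 + 0
Since gcd(9607, 78853) = 1, back-substitute to write 1 as a combination:
1 = 50 − 7·7
1 = −7·57 + 8·50
1 = 8·107 − 15·57
1 = −15·378 + 53·107
1 = 53·1619 − 227·378
1 = −227·1997 + 280·1619
1 = 280·9607 − 1347·1997
1 = −1347·78853 + 11056·9607
So 9607·11056 ≡ 1 (mod 78853).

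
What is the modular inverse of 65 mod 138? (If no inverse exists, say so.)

17

Run Euclid on (138, 65):
138 = 2×65 + 8
65 = 8×8 + 1
8 = 8×1 + 0
gcd = 1, so the inverse exists. Back-substitute:
1 = 65 − 8·8
1 = −8·138 + 17·65
So 65·17 ≡ 1 (mod 138).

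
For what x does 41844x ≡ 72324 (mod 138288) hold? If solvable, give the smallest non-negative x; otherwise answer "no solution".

937

First find gcd(41844, 138288):
138288 = 3×41844 + 12756
41844 = 3×12756 + 3576
12756 = 3×3576 + 2028
3576 = 1×2028 + 1548
2028 = 1×1548 + 480
1548 = 3×480 + 108
480 = 4×108 + 48
108 = 2×48 + 12
48 = 4×12 + 0
gcd = 12 and 12 | 72324, so solutions exist. Divide through by 12: 3487x ≡ 6027 (mod 11524).
Now find 3487⁻¹ mod 11524:
11524 = 3*3487 + 1063
3487 = 3*1063 + 298
1063 = 3*298 + 169
298 = 1*169 + 129
169 = 1*129 + 40
129 = 3*40 + 9
40 = 4*9 + 4
9 = 2*4 + 1
4 = 4*1 + 0
Back-substitute:
1 = 9 − 2·4
1 = −2·40 + 9·9
1 = 9·129 − 29·40
1 = −29·169 + 38·129
1 = 38·298 − 67·169
1 = −67·1063 + 239·298
1 = 239·3487 − 784·1063
1 = −784·11524 + 2591·3487
So 3487⁻¹ ≡ 2591 (mod 11524).
Then x ≡ 2591·6027 ≡ 937 (mod 11524); the smallest non-negative solution is x = 937.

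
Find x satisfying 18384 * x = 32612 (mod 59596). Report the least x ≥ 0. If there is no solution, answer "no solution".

First find gcd(18384, 59596):
59596 = 3·18384 + 4444
18384 = 4·4444 + 608
4444 = 7·608 + 188
608 = 3·188 + 44
188 = 4·44 + 12
44 = 3·12 + 8
12 = 1·8 + 4
8 = 2·4 + 0
gcd = 4 and 4 | 32612, so solutions exist. Divide through by 4: 4596x ≡ 8153 (mod 14899).
Now find 4596⁻¹ mod 14899:
14899 = 3*4596 + 1111
4596 = 4*1111 + 152
1111 = 7*152 + 47
152 = 3*47 + 11
47 = 4*11 + 3
11 = 3*3 + 2
3 = 1*2 + 1
2 = 2*1 + 0
Back-substitute:
1 = 3 − 2
1 = −11 + 4·3
1 = 4·47 − 17·11
1 = −17·152 + 55·47
1 = 55·1111 − 402·152
1 = −402·4596 + 1663·1111
1 = 1663·14899 − 5391·4596
So 4596·(-5391) ≡ 1 (mod 14899), i.e. 4596⁻¹ ≡ 9508.
Then x ≡ 9508·8153 ≡ 14126 (mod 14899); the smallest non-negative solution is x = 14126.

14126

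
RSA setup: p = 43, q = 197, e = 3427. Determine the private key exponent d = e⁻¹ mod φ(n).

φ(n) = (p−1)(q−1) = 42·196 = 8232.
Need d with 3427·d ≡ 1 (mod 8232). Apply the extended Euclidean algorithm:
8232 = 2*3427 + 1378
3427 = 2*1378 + 671
1378 = 2*671 + 36
671 = 18*36 + 23
36 = 1*23 + 13
23 = 1*13 + 10
13 = 1*10 + 3
10 = 3*3 + 1
3 = 3*1 + 0
Back-substitute:
1 = 10 − 3·3
1 = −3·13 + 4·10
1 = 4·23 − 7·13
1 = −7·36 + 11·23
1 = 11·671 − 205·36
1 = −205·1378 + 421·671
1 = 421·3427 − 1047·1378
1 = −1047·8232 + 2515·3427
So 3427·2515 ≡ 1 (mod 8232), hence d = 2515.

2515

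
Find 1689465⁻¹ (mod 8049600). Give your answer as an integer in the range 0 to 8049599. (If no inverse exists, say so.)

Compute gcd(1689465, 8049600):
8049600 = 4×1689465 + 1291740
1689465 = 1×1291740 + 397725
1291740 = 3×397725 + 98565
397725 = 4×98565 + 3465
98565 = 28×3465 + 1545
3465 = 2×1545 + 375
1545 = 4×375 + 45
375 = 8×45 + 15
45 = 3×15 + 0
gcd(1689465, 8049600) = 15 ≠ 1, so 1689465 has no multiplicative inverse modulo 8049600.

no inverse exists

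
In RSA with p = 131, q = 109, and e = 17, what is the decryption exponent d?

φ(n) = (p−1)(q−1) = 130·108 = 14040.
Need d with 17·d ≡ 1 (mod 14040). Apply the extended Euclidean algorithm:
14040 = 825·17 + 15
17 = 1·15 + 2
15 = 7·2 + 1
2 = 2·1 + 0
Back-substitute:
1 = 15 − 7·2
1 = −7·17 + 8·15
1 = 8·14040 − 6607·17
So 17·(-6607) ≡ 1 (mod 14040), hence d ≡ -6607 ≡ 7433 (mod 14040).

7433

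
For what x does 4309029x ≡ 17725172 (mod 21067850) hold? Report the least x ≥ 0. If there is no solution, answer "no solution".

9273668

First find gcd(4309029, 21067850):
21067850 = 4*4309029 + 3831734
4309029 = 1*3831734 + 477295
3831734 = 8*477295 + 13374
477295 = 35*13374 + 9205
13374 = 1*9205 + 4169
9205 = 2*4169 + 867
4169 = 4*867 + 701
867 = 1*701 + 166
701 = 4*166 + 37
166 = 4*37 + 18
37 = 2*18 + 1
18 = 18*1 + 0
gcd = 1, so a unique solution mod 21067850 exists.
Back-substitute for the Bézout coefficients:
1 = 37 − 2·18
1 = −2·166 + 9·37
1 = 9·701 − 38·166
1 = −38·867 + 47·701
1 = 47·4169 − 226·867
1 = −226·9205 + 499·4169
1 = 499·13374 − 725·9205
1 = −725·477295 + 25874·13374
1 = 25874·3831734 − 207717·477295
1 = −207717·4309029 + 233591·3831734
1 = 233591·21067850 − 1142081·4309029
So 4309029·(-1142081) ≡ 1 (mod 21067850), giving 4309029⁻¹ ≡ 19925769.
x ≡ 4309029⁻¹·17725172 ≡ 19925769·17725172 ≡ 9273668 (mod 21067850).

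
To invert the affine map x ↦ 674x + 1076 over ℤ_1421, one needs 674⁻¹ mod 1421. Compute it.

837

gcd(1421, 674) by repeated division:
1421 = 2·674 + 73
674 = 9·73 + 17
73 = 4·17 + 5
17 = 3·5 + 2
5 = 2·2 + 1
2 = 2·1 + 0
Since gcd(674, 1421) = 1, back-substitute to write 1 as a combination:
1 = 5 − 2·2
1 = −2·17 + 7·5
1 = 7·73 − 30·17
1 = −30·674 + 277·73
1 = 277·1421 − 584·674
Thus 674·(-584) ≡ 1 (mod 1421); reducing, -584 mod 1421 = 837.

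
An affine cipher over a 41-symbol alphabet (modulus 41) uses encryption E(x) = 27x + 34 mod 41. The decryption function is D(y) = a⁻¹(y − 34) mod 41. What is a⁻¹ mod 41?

Run Euclid on (41, 27):
41 = 1·27 + 14
27 = 1·14 + 13
14 = 1·13 + 1
13 = 13·1 + 0
gcd = 1, so the inverse exists. Back-substitute:
1 = 14 − 13
1 = −27 + 2·14
1 = 2·41 − 3·27
So 27·(-3) ≡ 1 (mod 41), and -3 ≡ 38 (mod 41).

38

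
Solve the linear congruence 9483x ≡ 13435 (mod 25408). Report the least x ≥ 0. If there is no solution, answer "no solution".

First find gcd(9483, 25408):
25408 = 2*9483 + 6442
9483 = 1*6442 + 3041
6442 = 2*3041 + 360
3041 = 8*360 + 161
360 = 2*161 + 38
161 = 4*38 + 9
38 = 4*9 + 2
9 = 4*2 + 1
2 = 2*1 + 0
gcd = 1, so a unique solution mod 25408 exists.
Back-substitute for the Bézout coefficients:
1 = 9 − 4·2
1 = −4·38 + 17·9
1 = 17·161 − 72·38
1 = −72·360 + 161·161
1 = 161·3041 − 1360·360
1 = −1360·6442 + 2881·3041
1 = 2881·9483 − 4241·6442
1 = −4241·25408 + 11363·9483
So 9483·(11363) ≡ 1 (mod 25408), giving 9483⁻¹ ≡ 11363.
x ≡ 9483⁻¹·13435 ≡ 11363·13435 ≡ 10641 (mod 25408).

10641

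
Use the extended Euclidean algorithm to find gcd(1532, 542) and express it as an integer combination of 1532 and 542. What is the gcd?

2

Euclidean algorithm:
1532 = 2×542 + 448
542 = 1×448 + 94
448 = 4×94 + 72
94 = 1×72 + 22
72 = 3×22 + 6
22 = 3×6 + 4
6 = 1×4 + 2
4 = 2×2 + 0
gcd(1532, 542) = 2.
Working backward:
2 = 6 − 4
2 = −22 + 4·6
2 = 4·72 − 13·22
2 = −13·94 + 17·72
2 = 17·448 − 81·94
2 = −81·542 + 98·448
2 = 98·1532 − 277·542
So 2 = (98)·1532 + (-277)·542.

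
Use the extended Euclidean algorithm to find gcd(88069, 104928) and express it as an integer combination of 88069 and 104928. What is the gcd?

1

Repeated division:
104928 = 1·88069 + 16859
88069 = 5·16859 + 3774
16859 = 4·3774 + 1763
3774 = 2·1763 + 248
1763 = 7·248 + 27
248 = 9·27 + 5
27 = 5·5 + 2
5 = 2·2 + 1
2 = 2·1 + 0
gcd(88069, 104928) = 1.
Working backward:
1 = 5 − 2·2
1 = −2·27 + 11·5
1 = 11·248 − 101·27
1 = −101·1763 + 718·248
1 = 718·3774 − 1537·1763
1 = −1537·16859 + 6866·3774
1 = 6866·88069 − 35867·16859
1 = −35867·104928 + 42733·88069
So 1 = (-35867)·104928 + (42733)·88069.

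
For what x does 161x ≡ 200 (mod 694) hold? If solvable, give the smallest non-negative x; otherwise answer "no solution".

678

First find gcd(161, 694):
694 = 4·161 + 50
161 = 3·50 + 11
50 = 4·11 + 6
11 = 1·6 + 5
6 = 1·5 + 1
5 = 5·1 + 0
gcd = 1, so a unique solution mod 694 exists.
Back-substitute for the Bézout coefficients:
1 = 6 − 5
1 = −11 + 2·6
1 = 2·50 − 9·11
1 = −9·161 + 29·50
1 = 29·694 − 125·161
So 161·(-125) ≡ 1 (mod 694), giving 161⁻¹ ≡ 569.
x ≡ 161⁻¹·200 ≡ 569·200 ≡ 678 (mod 694).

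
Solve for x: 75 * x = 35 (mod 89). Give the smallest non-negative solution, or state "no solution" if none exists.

42

First find gcd(75, 89):
89 = 1×75 + 14
75 = 5×14 + 5
14 = 2×5 + 4
5 = 1×4 + 1
4 = 4×1 + 0
gcd = 1, so a unique solution mod 89 exists.
Back-substitute for the Bézout coefficients:
1 = 5 − 4
1 = −14 + 3·5
1 = 3·75 − 16·14
1 = −16·89 + 19·75
So 75·(19) ≡ 1 (mod 89), giving 75⁻¹ ≡ 19.
x ≡ 75⁻¹·35 ≡ 19·35 ≡ 42 (mod 89).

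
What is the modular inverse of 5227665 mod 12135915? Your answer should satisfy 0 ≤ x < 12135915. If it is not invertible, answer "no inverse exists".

Euclidean algorithm on 12135915, 5227665:
12135915 = 2×5227665 + 1680585
5227665 = 3×1680585 + 185910
1680585 = 9×185910 + 7395
185910 = 25×7395 + 1035
7395 = 7×1035 + 150
1035 = 6×150 + 135
150 = 1×135 + 15
135 = 9×15 + 0
gcd(5227665, 12135915) = 15 ≠ 1, so 5227665 has no multiplicative inverse modulo 12135915.

no inverse exists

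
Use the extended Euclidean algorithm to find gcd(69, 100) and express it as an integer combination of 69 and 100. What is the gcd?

1

Apply Euclid's algorithm to 100 and 69:
100 = 1*69 + 31
69 = 2*31 + 7
31 = 4*7 + 3
7 = 2*3 + 1
3 = 3*1 + 0
gcd(69, 100) = 1.
Back-substituting:
1 = 7 − 2·3
1 = −2·31 + 9·7
1 = 9·69 − 20·31
1 = −20·100 + 29·69
So 1 = (-20)·100 + (29)·69.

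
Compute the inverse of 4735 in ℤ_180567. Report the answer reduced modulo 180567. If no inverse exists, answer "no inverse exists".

gcd(180567, 4735) by repeated division:
180567 = 38×4735 + 637
4735 = 7×637 + 276
637 = 2×276 + 85
276 = 3×85 + 21
85 = 4×21 + 1
21 = 21×1 + 0
gcd = 1, so the inverse exists. Back-substitute:
1 = 85 − 4·21
1 = −4·276 + 13·85
1 = 13·637 − 30·276
1 = −30·4735 + 223·637
1 = 223·180567 − 8504·4735
So 4735·(-8504) ≡ 1 (mod 180567), and -8504 ≡ 172063 (mod 180567).

172063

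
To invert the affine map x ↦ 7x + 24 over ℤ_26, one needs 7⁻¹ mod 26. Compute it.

Extended Euclidean algorithm:
26 = 3*7 + 5
7 = 1*5 + 2
5 = 2*2 + 1
2 = 2*1 + 0
The gcd is 1. Working backward:
1 = 5 − 2·2
1 = −2·7 + 3·5
1 = 3·26 − 11·7
Thus 7·(-11) ≡ 1 (mod 26); reducing, -11 mod 26 = 15.

15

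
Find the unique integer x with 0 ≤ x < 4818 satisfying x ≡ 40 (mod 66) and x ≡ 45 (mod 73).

2746

Write x = 40 + 66·k. Then 66·k ≡ 45 − 40 ≡ 5 (mod 73).
Need 66⁻¹ mod 73. Extended Euclid on (73, 66):
73 = 1×66 + 7
66 = 9×7 + 3
7 = 2×3 + 1
3 = 3×1 + 0
Back-substitute:
1 = 7 − 2·3
1 = −2·66 + 19·7
1 = 19·73 − 21·66
66⁻¹ ≡ 52 (mod 73), so k ≡ 52·5 ≡ 41 (mod 73).
x = 40 + 66·41 = 2746.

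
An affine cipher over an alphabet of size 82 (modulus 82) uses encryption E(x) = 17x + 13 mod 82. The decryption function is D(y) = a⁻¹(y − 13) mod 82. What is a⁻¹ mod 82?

Apply the Euclidean algorithm to 82 and 17:
82 = 4×17 + 14
17 = 1×14 + 3
14 = 4×3 + 2
3 = 1×2 + 1
2 = 2×1 + 0
Since gcd(17, 82) = 1, back-substitute to write 1 as a combination:
1 = 3 − 2
1 = −14 + 5·3
1 = 5·17 − 6·14
1 = −6·82 + 29·17
So 17·29 ≡ 1 (mod 82).

29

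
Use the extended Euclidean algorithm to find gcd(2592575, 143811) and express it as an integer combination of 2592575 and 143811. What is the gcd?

Apply Euclid's algorithm to 2592575 and 143811:
2592575 = 18·143811 + 3977
143811 = 36·3977 + 639
3977 = 6·639 + 143
639 = 4·143 + 67
143 = 2·67 + 9
67 = 7·9 + 4
9 = 2·4 + 1
4 = 4·1 + 0
gcd(2592575, 143811) = 1.
Express as a combination:
1 = 9 − 2·4
1 = −2·67 + 15·9
1 = 15·143 − 32·67
1 = −32·639 + 143·143
1 = 143·3977 − 890·639
1 = −890·143811 + 32183·3977
1 = 32183·2592575 − 580184·143811
So 1 = (32183)·2592575 + (-580184)·143811.

1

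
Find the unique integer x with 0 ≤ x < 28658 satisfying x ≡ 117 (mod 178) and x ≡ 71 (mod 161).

Write x = 117 + 178·k. Then 178·k ≡ 71 − 117 ≡ 115 (mod 161).
Need 178⁻¹ mod 161. Extended Euclid on (161, 17):
161 = 9·17 + 8
17 = 2·8 + 1
8 = 8·1 + 0
Back-substitute:
1 = 17 − 2·8
1 = −2·161 + 19·17
178⁻¹ ≡ 19 (mod 161), so k ≡ 19·115 ≡ 92 (mod 161).
x = 117 + 178·92 = 16493.

16493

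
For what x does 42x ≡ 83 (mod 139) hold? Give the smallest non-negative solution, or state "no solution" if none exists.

45

First find gcd(42, 139):
139 = 3*42 + 13
42 = 3*13 + 3
13 = 4*3 + 1
3 = 3*1 + 0
gcd = 1, so a unique solution mod 139 exists.
Back-substitute for the Bézout coefficients:
1 = 13 − 4·3
1 = −4·42 + 13·13
1 = 13·139 − 43·42
So 42·(-43) ≡ 1 (mod 139), giving 42⁻¹ ≡ 96.
x ≡ 42⁻¹·83 ≡ 96·83 ≡ 45 (mod 139).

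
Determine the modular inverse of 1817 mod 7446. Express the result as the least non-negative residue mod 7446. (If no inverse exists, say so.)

gcd(7446, 1817) by repeated division:
7446 = 4*1817 + 178
1817 = 10*178 + 37
178 = 4*37 + 30
37 = 1*30 + 7
30 = 4*7 + 2
7 = 3*2 + 1
2 = 2*1 + 0
The gcd is 1. Working backward:
1 = 7 − 3·2
1 = −3·30 + 13·7
1 = 13·37 − 16·30
1 = −16·178 + 77·37
1 = 77·1817 − 786·178
1 = −786·7446 + 3221·1817
So 1817·3221 ≡ 1 (mod 7446).

3221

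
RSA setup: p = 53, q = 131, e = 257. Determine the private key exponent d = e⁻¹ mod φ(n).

φ(n) = (p−1)(q−1) = 52·130 = 6760.
Need d with 257·d ≡ 1 (mod 6760). Apply the extended Euclidean algorithm:
6760 = 26·257 + 78
257 = 3·78 + 23
78 = 3·23 + 9
23 = 2·9 + 5
9 = 1·5 + 4
5 = 1·4 + 1
4 = 4·1 + 0
Back-substitute:
1 = 5 − 4
1 = −9 + 2·5
1 = 2·23 − 5·9
1 = −5·78 + 17·23
1 = 17·257 − 56·78
1 = −56·6760 + 1473·257
So 257·1473 ≡ 1 (mod 6760), hence d = 1473.

1473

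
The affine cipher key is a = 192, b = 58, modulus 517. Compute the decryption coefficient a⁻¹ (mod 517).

Extended Euclidean algorithm:
517 = 2*192 + 133
192 = 1*133 + 59
133 = 2*59 + 15
59 = 3*15 + 14
15 = 1*14 + 1
14 = 14*1 + 0
The gcd is 1. Working backward:
1 = 15 − 14
1 = −59 + 4·15
1 = 4·133 − 9·59
1 = −9·192 + 13·133
1 = 13·517 − 35·192
So 192·(-35) ≡ 1 (mod 517), and -35 ≡ 482 (mod 517).

482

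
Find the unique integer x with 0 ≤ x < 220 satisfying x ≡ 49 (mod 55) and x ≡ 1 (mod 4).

49

Write x = 49 + 55·k. Then 55·k ≡ 1 − 49 ≡ 0 (mod 4).
Need 55⁻¹ mod 4. Extended Euclid on (4, 3):
4 = 1*3 + 1
3 = 3*1 + 0
Back-substitute:
1 = 4 − 3
55⁻¹ ≡ 3 (mod 4), so k ≡ 3·0 ≡ 0 (mod 4).
x = 49 + 55·0 = 49.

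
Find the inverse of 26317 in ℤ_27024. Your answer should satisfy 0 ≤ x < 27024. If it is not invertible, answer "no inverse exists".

16933

Run Euclid on (27024, 26317):
27024 = 1·26317 + 707
26317 = 37·707 + 158
707 = 4·158 + 75
158 = 2·75 + 8
75 = 9·8 + 3
8 = 2·3 + 2
3 = 1·2 + 1
2 = 2·1 + 0
gcd = 1, so the inverse exists. Back-substitute:
1 = 3 − 2
1 = −8 + 3·3
1 = 3·75 − 28·8
1 = −28·158 + 59·75
1 = 59·707 − 264·158
1 = −264·26317 + 9827·707
1 = 9827·27024 − 10091·26317
So 26317·(-10091) ≡ 1 (mod 27024), and -10091 ≡ 16933 (mod 27024).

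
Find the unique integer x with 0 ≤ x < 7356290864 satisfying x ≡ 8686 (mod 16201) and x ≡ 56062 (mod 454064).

1300495358

Write x = 8686 + 16201·k. Then 16201·k ≡ 56062 − 8686 ≡ 47376 (mod 454064).
Need 16201⁻¹ mod 454064. Extended Euclid on (454064, 16201):
454064 = 28·16201 + 436
16201 = 37·436 + 69
436 = 6·69 + 22
69 = 3·22 + 3
22 = 7·3 + 1
3 = 3·1 + 0
Back-substitute:
1 = 22 − 7·3
1 = −7·69 + 22·22
1 = 22·436 − 139·69
1 = −139·16201 + 5165·436
1 = 5165·454064 − 144759·16201
16201⁻¹ ≡ 309305 (mod 454064), so k ≡ 309305·47376 ≡ 80272 (mod 454064).
x = 8686 + 16201·80272 = 1300495358.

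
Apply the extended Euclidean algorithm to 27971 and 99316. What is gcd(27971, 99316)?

Euclidean algorithm:
99316 = 3×27971 + 15403
27971 = 1×15403 + 12568
15403 = 1×12568 + 2835
12568 = 4×2835 + 1228
2835 = 2×1228 + 379
1228 = 3×379 + 91
379 = 4×91 + 15
91 = 6×15 + 1
15 = 15×1 + 0
gcd(27971, 99316) = 1.
Back-substituting:
1 = 91 − 6·15
1 = −6·379 + 25·91
1 = 25·1228 − 81·379
1 = −81·2835 + 187·1228
1 = 187·12568 − 829·2835
1 = −829·15403 + 1016·12568
1 = 1016·27971 − 1845·15403
1 = −1845·99316 + 6551·27971
So 1 = (-1845)·99316 + (6551)·27971.

1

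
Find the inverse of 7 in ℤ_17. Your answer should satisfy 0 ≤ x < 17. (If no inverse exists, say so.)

5

Extended Euclidean algorithm:
17 = 2*7 + 3
7 = 2*3 + 1
3 = 3*1 + 0
The gcd is 1. Working backward:
1 = 7 − 2·3
1 = −2·17 + 5·7
So 7·5 ≡ 1 (mod 17).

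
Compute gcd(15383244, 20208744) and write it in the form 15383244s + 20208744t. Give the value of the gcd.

Repeated division:
20208744 = 1·15383244 + 4825500
15383244 = 3·4825500 + 906744
4825500 = 5·906744 + 291780
906744 = 3·291780 + 31404
291780 = 9·31404 + 9144
31404 = 3·9144 + 3972
9144 = 2·3972 + 1200
3972 = 3·1200 + 372
1200 = 3·372 + 84
372 = 4·84 + 36
84 = 2·36 + 12
36 = 3·12 + 0
gcd(15383244, 20208744) = 12.
Working backward:
12 = 84 − 2·36
12 = −2·372 + 9·84
12 = 9·1200 − 29·372
12 = −29·3972 + 96·1200
12 = 96·9144 − 221·3972
12 = −221·31404 + 759·9144
12 = 759·291780 − 7052·31404
12 = −7052·906744 + 21915·291780
12 = 21915·4825500 − 116627·906744
12 = −116627·15383244 + 371796·4825500
12 = 371796·20208744 − 488423·15383244
So 12 = (371796)·20208744 + (-488423)·15383244.

12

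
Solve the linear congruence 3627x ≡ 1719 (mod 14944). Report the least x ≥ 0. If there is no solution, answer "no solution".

14277

First find gcd(3627, 14944):
14944 = 4·3627 + 436
3627 = 8·436 + 139
436 = 3·139 + 19
139 = 7·19 + 6
19 = 3·6 + 1
6 = 6·1 + 0
gcd = 1, so a unique solution mod 14944 exists.
Back-substitute for the Bézout coefficients:
1 = 19 − 3·6
1 = −3·139 + 22·19
1 = 22·436 − 69·139
1 = −69·3627 + 574·436
1 = 574·14944 − 2365·3627
So 3627·(-2365) ≡ 1 (mod 14944), giving 3627⁻¹ ≡ 12579.
x ≡ 3627⁻¹·1719 ≡ 12579·1719 ≡ 14277 (mod 14944).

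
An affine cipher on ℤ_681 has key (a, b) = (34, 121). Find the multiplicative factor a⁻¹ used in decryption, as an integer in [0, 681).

661

Extended Euclidean algorithm:
681 = 20*34 + 1
34 = 34*1 + 0
The gcd is 1. Working backward:
1 = 681 − 20·34
Thus 34·(-20) ≡ 1 (mod 681); reducing, -20 mod 681 = 661.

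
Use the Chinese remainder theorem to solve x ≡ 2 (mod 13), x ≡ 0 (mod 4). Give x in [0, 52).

28

Write x = 2 + 13·k. Then 13·k ≡ 0 − 2 ≡ 2 (mod 4).
Need 13⁻¹ mod 4. Extended Euclid on (4, 1):
4 = 4×1 + 0
13⁻¹ ≡ 1 (mod 4), so k ≡ 1·2 ≡ 2 (mod 4).
x = 2 + 13·2 = 28.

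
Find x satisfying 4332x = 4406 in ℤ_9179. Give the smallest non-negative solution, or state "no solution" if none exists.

5116

First find gcd(4332, 9179):
9179 = 2·4332 + 515
4332 = 8·515 + 212
515 = 2·212 + 91
212 = 2·91 + 30
91 = 3·30 + 1
30 = 30·1 + 0
gcd = 1, so a unique solution mod 9179 exists.
Back-substitute for the Bézout coefficients:
1 = 91 − 3·30
1 = −3·212 + 7·91
1 = 7·515 − 17·212
1 = −17·4332 + 143·515
1 = 143·9179 − 303·4332
So 4332·(-303) ≡ 1 (mod 9179), giving 4332⁻¹ ≡ 8876.
x ≡ 4332⁻¹·4406 ≡ 8876·4406 ≡ 5116 (mod 9179).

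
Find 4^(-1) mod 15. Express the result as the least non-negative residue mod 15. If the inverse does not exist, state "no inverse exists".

4

Extended Euclidean algorithm:
15 = 3×4 + 3
4 = 1×3 + 1
3 = 3×1 + 0
Since gcd(4, 15) = 1, back-substitute to write 1 as a combination:
1 = 4 − 3
1 = −15 + 4·4
So 4·4 ≡ 1 (mod 15).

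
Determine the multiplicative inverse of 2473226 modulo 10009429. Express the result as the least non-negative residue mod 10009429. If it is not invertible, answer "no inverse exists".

gcd(10009429, 2473226) by repeated division:
10009429 = 4·2473226 + 116525
2473226 = 21·116525 + 26201
116525 = 4·26201 + 11721
26201 = 2·11721 + 2759
11721 = 4·2759 + 685
2759 = 4·685 + 19
685 = 36·19 + 1
19 = 19·1 + 0
Since gcd(2473226, 10009429) = 1, back-substitute to write 1 as a combination:
1 = 685 − 36·19
1 = −36·2759 + 145·685
1 = 145·11721 − 616·2759
1 = −616·26201 + 1377·11721
1 = 1377·116525 − 6124·26201
1 = −6124·2473226 + 129981·116525
1 = 129981·10009429 − 526048·2473226
Thus 2473226·(-526048) ≡ 1 (mod 10009429); reducing, -526048 mod 10009429 = 9483381.

9483381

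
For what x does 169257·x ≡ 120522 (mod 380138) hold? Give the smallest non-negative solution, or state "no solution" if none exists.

gcd(169257, 380138):
380138 = 2·169257 + 41624
169257 = 4·41624 + 2761
41624 = 15·2761 + 209
2761 = 13·209 + 44
209 = 4·44 + 33
44 = 1·33 + 11
33 = 3·11 + 0
gcd = 11, but 11 ∤ 120522, so the congruence has no solution.

no solution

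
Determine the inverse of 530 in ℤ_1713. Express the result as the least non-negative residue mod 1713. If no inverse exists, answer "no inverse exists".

947

Run Euclid on (1713, 530):
1713 = 3·530 + 123
530 = 4·123 + 38
123 = 3·38 + 9
38 = 4·9 + 2
9 = 4·2 + 1
2 = 2·1 + 0
Since gcd(530, 1713) = 1, back-substitute to write 1 as a combination:
1 = 9 − 4·2
1 = −4·38 + 17·9
1 = 17·123 − 55·38
1 = −55·530 + 237·123
1 = 237·1713 − 766·530
So 530·(-766) ≡ 1 (mod 1713), and -766 ≡ 947 (mod 1713).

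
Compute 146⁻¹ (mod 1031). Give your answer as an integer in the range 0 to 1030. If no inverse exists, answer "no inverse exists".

gcd(1031, 146) by repeated division:
1031 = 7×146 + 9
146 = 16×9 + 2
9 = 4×2 + 1
2 = 2×1 + 0
Since gcd(146, 1031) = 1, back-substitute to write 1 as a combination:
1 = 9 − 4·2
1 = −4·146 + 65·9
1 = 65·1031 − 459·146
So 146·(-459) ≡ 1 (mod 1031), and -459 ≡ 572 (mod 1031).

572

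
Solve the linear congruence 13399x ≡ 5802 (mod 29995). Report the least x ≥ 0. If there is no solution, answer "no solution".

First find gcd(13399, 29995):
29995 = 2*13399 + 3197
13399 = 4*3197 + 611
3197 = 5*611 + 142
611 = 4*142 + 43
142 = 3*43 + 13
43 = 3*13 + 4
13 = 3*4 + 1
4 = 4*1 + 0
gcd = 1, so a unique solution mod 29995 exists.
Back-substitute for the Bézout coefficients:
1 = 13 − 3·4
1 = −3·43 + 10·13
1 = 10·142 − 33·43
1 = −33·611 + 142·142
1 = 142·3197 − 743·611
1 = −743·13399 + 3114·3197
1 = 3114·29995 − 6971·13399
So 13399·(-6971) ≡ 1 (mod 29995), giving 13399⁻¹ ≡ 23024.
x ≡ 13399⁻¹·5802 ≡ 23024·5802 ≡ 17513 (mod 29995).

17513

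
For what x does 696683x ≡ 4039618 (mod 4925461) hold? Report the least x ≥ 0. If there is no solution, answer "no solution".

First find gcd(696683, 4925461):
4925461 = 7·696683 + 48680
696683 = 14·48680 + 15163
48680 = 3·15163 + 3191
15163 = 4·3191 + 2399
3191 = 1·2399 + 792
2399 = 3·792 + 23
792 = 34·23 + 10
23 = 2·10 + 3
10 = 3·3 + 1
3 = 3·1 + 0
gcd = 1, so a unique solution mod 4925461 exists.
Back-substitute for the Bézout coefficients:
1 = 10 − 3·3
1 = −3·23 + 7·10
1 = 7·792 − 241·23
1 = −241·2399 + 730·792
1 = 730·3191 − 971·2399
1 = −971·15163 + 4614·3191
1 = 4614·48680 − 14813·15163
1 = −14813·696683 + 211996·48680
1 = 211996·4925461 − 1498785·696683
So 696683·(-1498785) ≡ 1 (mod 4925461), giving 696683⁻¹ ≡ 3426676.
x ≡ 696683⁻¹·4039618 ≡ 3426676·4039618 ≡ 635439 (mod 4925461).

635439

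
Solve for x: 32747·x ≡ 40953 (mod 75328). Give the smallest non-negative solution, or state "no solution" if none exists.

First find gcd(32747, 75328):
75328 = 2*32747 + 9834
32747 = 3*9834 + 3245
9834 = 3*3245 + 99
3245 = 32*99 + 77
99 = 1*77 + 22
77 = 3*22 + 11
22 = 2*11 + 0
gcd = 11 and 11 | 40953, so solutions exist. Divide through by 11: 2977x ≡ 3723 (mod 6848).
Now find 2977⁻¹ mod 6848:
6848 = 2×2977 + 894
2977 = 3×894 + 295
894 = 3×295 + 9
295 = 32×9 + 7
9 = 1×7 + 2
7 = 3×2 + 1
2 = 2×1 + 0
Back-substitute:
1 = 7 − 3·2
1 = −3·9 + 4·7
1 = 4·295 − 131·9
1 = −131·894 + 397·295
1 = 397·2977 − 1322·894
1 = −1322·6848 + 3041·2977
So 2977⁻¹ ≡ 3041 (mod 6848).
Then x ≡ 3041·3723 ≡ 1899 (mod 6848); the smallest non-negative solution is x = 1899.

1899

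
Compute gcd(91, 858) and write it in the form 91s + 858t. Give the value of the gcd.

Euclidean algorithm:
858 = 9×91 + 39
91 = 2×39 + 13
39 = 3×13 + 0
gcd(91, 858) = 13.
Back-substituting:
13 = 91 − 2·39
13 = −2·858 + 19·91
So 13 = (-2)·858 + (19)·91.

13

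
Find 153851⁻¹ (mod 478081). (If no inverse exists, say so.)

Extended Euclidean algorithm:
478081 = 3*153851 + 16528
153851 = 9*16528 + 5099
16528 = 3*5099 + 1231
5099 = 4*1231 + 175
1231 = 7*175 + 6
175 = 29*6 + 1
6 = 6*1 + 0
Since gcd(153851, 478081) = 1, back-substitute to write 1 as a combination:
1 = 175 − 29·6
1 = −29·1231 + 204·175
1 = 204·5099 − 845·1231
1 = −845·16528 + 2739·5099
1 = 2739·153851 − 25496·16528
1 = −25496·478081 + 79227·153851
So 153851·79227 ≡ 1 (mod 478081).

79227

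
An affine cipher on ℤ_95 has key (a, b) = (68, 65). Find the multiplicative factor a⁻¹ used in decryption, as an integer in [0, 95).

Apply the Euclidean algorithm to 95 and 68:
95 = 1×68 + 27
68 = 2×27 + 14
27 = 1×14 + 13
14 = 1×13 + 1
13 = 13×1 + 0
gcd = 1, so the inverse exists. Back-substitute:
1 = 14 − 13
1 = −27 + 2·14
1 = 2·68 − 5·27
1 = −5·95 + 7·68
So 68·7 ≡ 1 (mod 95).

7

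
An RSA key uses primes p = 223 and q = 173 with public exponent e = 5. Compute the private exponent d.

φ(n) = (p−1)(q−1) = 222·172 = 38184.
Need d with 5·d ≡ 1 (mod 38184). Apply the extended Euclidean algorithm:
38184 = 7636·5 + 4
5 = 1·4 + 1
4 = 4·1 + 0
Back-substitute:
1 = 5 − 4
1 = −38184 + 7637·5
So 5·7637 ≡ 1 (mod 38184), hence d = 7637.

7637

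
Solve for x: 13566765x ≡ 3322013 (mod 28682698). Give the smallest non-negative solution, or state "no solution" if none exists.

First find gcd(13566765, 28682698):
28682698 = 2×13566765 + 1549168
13566765 = 8×1549168 + 1173421
1549168 = 1×1173421 + 375747
1173421 = 3×375747 + 46180
375747 = 8×46180 + 6307
46180 = 7×6307 + 2031
6307 = 3×2031 + 214
2031 = 9×214 + 105
214 = 2×105 + 4
105 = 26×4 + 1
4 = 4×1 + 0
gcd = 1, so a unique solution mod 28682698 exists.
Back-substitute for the Bézout coefficients:
1 = 105 − 26·4
1 = −26·214 + 53·105
1 = 53·2031 − 503·214
1 = −503·6307 + 1562·2031
1 = 1562·46180 − 11437·6307
1 = −11437·375747 + 93058·46180
1 = 93058·1173421 − 290611·375747
1 = −290611·1549168 + 383669·1173421
1 = 383669·13566765 − 3359963·1549168
1 = −3359963·28682698 + 7103595·13566765
So 13566765·(7103595) ≡ 1 (mod 28682698), giving 13566765⁻¹ ≡ 7103595.
x ≡ 13566765⁻¹·3322013 ≡ 7103595·3322013 ≡ 4080403 (mod 28682698).

4080403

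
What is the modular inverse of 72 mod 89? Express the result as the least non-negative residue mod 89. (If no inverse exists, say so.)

68

Extended Euclidean algorithm:
89 = 1·72 + 17
72 = 4·17 + 4
17 = 4·4 + 1
4 = 4·1 + 0
The gcd is 1. Working backward:
1 = 17 − 4·4
1 = −4·72 + 17·17
1 = 17·89 − 21·72
Thus 72·(-21) ≡ 1 (mod 89); reducing, -21 mod 89 = 68.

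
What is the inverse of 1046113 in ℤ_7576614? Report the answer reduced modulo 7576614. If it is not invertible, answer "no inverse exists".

Apply the Euclidean algorithm to 7576614 and 1046113:
7576614 = 7·1046113 + 253823
1046113 = 4·253823 + 30821
253823 = 8·30821 + 7255
30821 = 4·7255 + 1801
7255 = 4·1801 + 51
1801 = 35·51 + 16
51 = 3·16 + 3
16 = 5·3 + 1
3 = 3·1 + 0
The gcd is 1. Working backward:
1 = 16 − 5·3
1 = −5·51 + 16·16
1 = 16·1801 − 565·51
1 = −565·7255 + 2276·1801
1 = 2276·30821 − 9669·7255
1 = −9669·253823 + 79628·30821
1 = 79628·1046113 − 328181·253823
1 = −328181·7576614 + 2376895·1046113
So 1046113·2376895 ≡ 1 (mod 7576614).

2376895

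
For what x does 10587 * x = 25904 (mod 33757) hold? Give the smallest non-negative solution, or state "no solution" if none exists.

1517

First find gcd(10587, 33757):
33757 = 3·10587 + 1996
10587 = 5·1996 + 607
1996 = 3·607 + 175
607 = 3·175 + 82
175 = 2·82 + 11
82 = 7·11 + 5
11 = 2·5 + 1
5 = 5·1 + 0
gcd = 1, so a unique solution mod 33757 exists.
Back-substitute for the Bézout coefficients:
1 = 11 − 2·5
1 = −2·82 + 15·11
1 = 15·175 − 32·82
1 = −32·607 + 111·175
1 = 111·1996 − 365·607
1 = −365·10587 + 1936·1996
1 = 1936·33757 − 6173·10587
So 10587·(-6173) ≡ 1 (mod 33757), giving 10587⁻¹ ≡ 27584.
x ≡ 10587⁻¹·25904 ≡ 27584·25904 ≡ 1517 (mod 33757).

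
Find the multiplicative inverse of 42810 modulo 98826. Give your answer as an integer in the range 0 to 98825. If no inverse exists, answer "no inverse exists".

Euclidean algorithm on 98826, 42810:
98826 = 2×42810 + 13206
42810 = 3×13206 + 3192
13206 = 4×3192 + 438
3192 = 7×438 + 126
438 = 3×126 + 60
126 = 2×60 + 6
60 = 10×6 + 0
Since gcd = 6 > 1, 42810 is not a unit mod 98826.

no inverse exists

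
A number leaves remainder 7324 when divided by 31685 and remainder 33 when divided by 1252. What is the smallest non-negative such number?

Write x = 7324 + 31685·k. Then 31685·k ≡ 33 − 7324 ≡ 221 (mod 1252).
Need 31685⁻¹ mod 1252. Extended Euclid on (1252, 385):
1252 = 3·385 + 97
385 = 3·97 + 94
97 = 1·94 + 3
94 = 31·3 + 1
3 = 3·1 + 0
Back-substitute:
1 = 94 − 31·3
1 = −31·97 + 32·94
1 = 32·385 − 127·97
1 = −127·1252 + 413·385
31685⁻¹ ≡ 413 (mod 1252), so k ≡ 413·221 ≡ 1129 (mod 1252).
x = 7324 + 31685·1129 = 35779689.

35779689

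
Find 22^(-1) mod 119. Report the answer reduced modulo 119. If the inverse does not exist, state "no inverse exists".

Run Euclid on (119, 22):
119 = 5×22 + 9
22 = 2×9 + 4
9 = 2×4 + 1
4 = 4×1 + 0
Since gcd(22, 119) = 1, back-substitute to write 1 as a combination:
1 = 9 − 2·4
1 = −2·22 + 5·9
1 = 5·119 − 27·22
So 22·(-27) ≡ 1 (mod 119), and -27 ≡ 92 (mod 119).

92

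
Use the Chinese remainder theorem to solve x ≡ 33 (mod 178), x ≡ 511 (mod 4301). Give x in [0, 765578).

Write x = 33 + 178·k. Then 178·k ≡ 511 − 33 ≡ 478 (mod 4301).
Need 178⁻¹ mod 4301. Extended Euclid on (4301, 178):
4301 = 24·178 + 29
178 = 6·29 + 4
29 = 7·4 + 1
4 = 4·1 + 0
Back-substitute:
1 = 29 − 7·4
1 = −7·178 + 43·29
1 = 43·4301 − 1039·178
178⁻¹ ≡ 3262 (mod 4301), so k ≡ 3262·478 ≡ 2274 (mod 4301).
x = 33 + 178·2274 = 404805.

404805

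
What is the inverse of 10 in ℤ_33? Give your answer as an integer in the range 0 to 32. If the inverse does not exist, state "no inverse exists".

gcd(33, 10) by repeated division:
33 = 3*10 + 3
10 = 3*3 + 1
3 = 3*1 + 0
gcd = 1, so the inverse exists. Back-substitute:
1 = 10 − 3·3
1 = −3·33 + 10·10
So 10·10 ≡ 1 (mod 33).

10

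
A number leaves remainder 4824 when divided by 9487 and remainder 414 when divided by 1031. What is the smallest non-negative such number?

Write x = 4824 + 9487·k. Then 9487·k ≡ 414 − 4824 ≡ 745 (mod 1031).
Need 9487⁻¹ mod 1031. Extended Euclid on (1031, 208):
1031 = 4*208 + 199
208 = 1*199 + 9
199 = 22*9 + 1
9 = 9*1 + 0
Back-substitute:
1 = 199 − 22·9
1 = −22·208 + 23·199
1 = 23·1031 − 114·208
9487⁻¹ ≡ 917 (mod 1031), so k ≡ 917·745 ≡ 643 (mod 1031).
x = 4824 + 9487·643 = 6104965.

6104965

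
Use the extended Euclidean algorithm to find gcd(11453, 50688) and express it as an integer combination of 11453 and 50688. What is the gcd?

Euclidean algorithm:
50688 = 4·11453 + 4876
11453 = 2·4876 + 1701
4876 = 2·1701 + 1474
1701 = 1·1474 + 227
1474 = 6·227 + 112
227 = 2·112 + 3
112 = 37·3 + 1
3 = 3·1 + 0
gcd(11453, 50688) = 1.
Back-substituting:
1 = 112 − 37·3
1 = −37·227 + 75·112
1 = 75·1474 − 487·227
1 = −487·1701 + 562·1474
1 = 562·4876 − 1611·1701
1 = −1611·11453 + 3784·4876
1 = 3784·50688 − 16747·11453
So 1 = (3784)·50688 + (-16747)·11453.

1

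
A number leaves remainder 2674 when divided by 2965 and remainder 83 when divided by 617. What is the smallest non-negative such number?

325859

Write x = 2674 + 2965·k. Then 2965·k ≡ 83 − 2674 ≡ 494 (mod 617).
Need 2965⁻¹ mod 617. Extended Euclid on (617, 497):
617 = 1×497 + 120
497 = 4×120 + 17
120 = 7×17 + 1
17 = 17×1 + 0
Back-substitute:
1 = 120 − 7·17
1 = −7·497 + 29·120
1 = 29·617 − 36·497
2965⁻¹ ≡ 581 (mod 617), so k ≡ 581·494 ≡ 109 (mod 617).
x = 2674 + 2965·109 = 325859.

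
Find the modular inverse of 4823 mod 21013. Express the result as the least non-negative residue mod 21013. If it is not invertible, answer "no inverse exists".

gcd(21013, 4823) by repeated division:
21013 = 4×4823 + 1721
4823 = 2×1721 + 1381
1721 = 1×1381 + 340
1381 = 4×340 + 21
340 = 16×21 + 4
21 = 5×4 + 1
4 = 4×1 + 0
gcd = 1, so the inverse exists. Back-substitute:
1 = 21 − 5·4
1 = −5·340 + 81·21
1 = 81·1381 − 329·340
1 = −329·1721 + 410·1381
1 = 410·4823 − 1149·1721
1 = −1149·21013 + 5006·4823
So 4823·5006 ≡ 1 (mod 21013).

5006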